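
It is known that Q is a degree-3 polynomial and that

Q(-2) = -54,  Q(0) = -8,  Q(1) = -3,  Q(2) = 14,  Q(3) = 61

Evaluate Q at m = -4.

-268

Write Q(m) = am³ + bm² + cm + d; the 5 given values yield a linear system in the 4 coefficients.
Solving, Q(m) = 3m³ - 3m² + 5m - 8.
Then Q(-4) = -268.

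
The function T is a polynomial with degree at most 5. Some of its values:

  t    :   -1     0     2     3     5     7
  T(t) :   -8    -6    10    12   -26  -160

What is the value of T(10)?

Write T(t) = at^5 + bt^4 + ct³ + dt² + et + p; the 6 given values yield a linear system in the 6 coefficients.
Solving, the top 2 coefficients vanish, and T(t) = -t³ + 3t² + 6t - 6.
Then T(10) = -646.

-646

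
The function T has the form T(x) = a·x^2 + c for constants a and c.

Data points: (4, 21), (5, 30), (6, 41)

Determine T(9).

From T(4) = 21 and T(5) = 30: 16a + c = 21 and 25a + c = 30.
Subtracting: 9a = 9, so a = 1; then c = 21 − 1·16 = 5.
So T(x) = 1x² + 5, and T(9) = 86.

86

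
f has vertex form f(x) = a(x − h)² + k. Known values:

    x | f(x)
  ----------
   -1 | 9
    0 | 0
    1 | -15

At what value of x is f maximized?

First differences -9, -15; second difference -6 = 2a, so a = -3.
Expanding, the x-coefficient is −2ah = 6h; matching it to the data gives h = -2, and then k = 12.
So f(x) = -3(x + 2)² + 12.
Hence h = -2.

-2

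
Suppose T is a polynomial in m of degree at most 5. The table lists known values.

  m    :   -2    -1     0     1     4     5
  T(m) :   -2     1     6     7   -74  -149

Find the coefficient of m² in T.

Write T(m) = am^5 + bm^4 + cm³ + dm² + em + p; the 6 given values yield a linear system in the 6 coefficients.
Solving, the top 2 coefficients vanish, and T(m) = -m³ - 2m² + 4m + 6.
The coefficient of m² is -2.

-2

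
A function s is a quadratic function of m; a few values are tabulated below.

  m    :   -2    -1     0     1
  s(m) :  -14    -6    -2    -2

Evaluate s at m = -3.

-26

First differences: 8, 4, 0. Second differences: -4, -4.
Level-2 differences are constant, so s has degree 2.
Fitting a degree-2 polynomial gives s(m) = -2m² + 2m - 2.
Then s(-3) = -26.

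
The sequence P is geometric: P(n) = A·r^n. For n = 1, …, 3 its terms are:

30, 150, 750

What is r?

5

Consecutive ratio: 150/30 = 5, and 750/150 = 5, so r = 5.
Then A·5^1 = 30 gives A = 6, and P(n) = 6·5^n.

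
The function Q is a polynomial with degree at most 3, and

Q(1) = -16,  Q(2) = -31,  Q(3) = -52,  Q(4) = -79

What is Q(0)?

-7

First differences: -15, -21, -27. Second differences: -6, -6.
Level-2 differences are constant, so Q has degree 2.
Fitting a degree-2 polynomial gives Q(n) = -3n² - 6n - 7.
Then Q(0) = -7.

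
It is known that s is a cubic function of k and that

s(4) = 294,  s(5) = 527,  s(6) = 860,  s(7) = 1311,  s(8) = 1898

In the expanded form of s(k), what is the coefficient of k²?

5

First differences: 233, 333, 451, 587. Second differences: 100, 118, 136. Third differences: 18, 18.
Level-3 differences are constant, so s has degree 3.
Fitting a degree-3 polynomial gives s(k) = 3k³ + 5k² + 5k + 2.
The coefficient of k² is 5.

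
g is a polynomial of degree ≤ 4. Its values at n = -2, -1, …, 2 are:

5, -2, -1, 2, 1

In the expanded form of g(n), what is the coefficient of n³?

Write g(n) = an^4 + bn³ + cn² + dn + e; the 5 given values yield a linear system in the 5 coefficients.
Solving, the leading coefficient vanishes, and g(n) = -n³ + n² + 3n - 1.
The coefficient of n³ is -1.

-1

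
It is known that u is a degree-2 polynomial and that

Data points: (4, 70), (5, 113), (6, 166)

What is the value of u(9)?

Write u(m) = am² + bm + c; the 3 given values yield a linear system in the 3 coefficients.
Solving, u(m) = 5m² - 2m - 2.
Then u(9) = 385.

385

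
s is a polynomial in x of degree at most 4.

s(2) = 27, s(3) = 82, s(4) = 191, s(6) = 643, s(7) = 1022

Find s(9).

2176

Write s(x) = ax^4 + bx³ + cx² + dx + e; the 5 given values yield a linear system in the 5 coefficients.
Solving, the leading coefficient vanishes, and s(x) = 3x³ - 2x + 7.
Then s(9) = 2176.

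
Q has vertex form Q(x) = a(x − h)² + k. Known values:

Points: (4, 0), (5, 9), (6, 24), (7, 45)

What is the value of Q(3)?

-3

First differences 9, 15, 21; second difference 6 = 2a, so a = 3.
Expanding, the x-coefficient is −2ah = -6h; matching it to the data gives h = 3, and then k = -3.
So Q(x) = 3(x − 3)² − 3.
Q(3) = 3·0² − 3 = -3.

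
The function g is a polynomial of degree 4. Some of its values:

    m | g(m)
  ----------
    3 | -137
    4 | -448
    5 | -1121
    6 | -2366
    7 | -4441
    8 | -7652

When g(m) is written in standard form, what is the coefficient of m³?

First differences: -311, -673, -1245, -2075, -3211. Second differences: -362, -572, -830, -1136. Third differences: -210, -258, -306. Fourth differences: -48, -48.
Level-4 differences are constant, so g has degree 4.
Fitting a degree-4 polynomial gives g(m) = -2m^4 + m³ + m² - 5m + 4.
The coefficient of m³ is 1.

1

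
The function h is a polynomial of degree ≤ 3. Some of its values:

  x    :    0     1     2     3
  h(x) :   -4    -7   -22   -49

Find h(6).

Write h(x) = ax³ + bx² + cx + d; the 4 given values yield a linear system in the 4 coefficients.
Solving, the leading coefficient vanishes, and h(x) = -6x² + 3x - 4.
Then h(6) = -202.

-202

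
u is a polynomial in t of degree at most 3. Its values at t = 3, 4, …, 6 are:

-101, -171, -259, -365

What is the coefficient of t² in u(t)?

Write u(t) = at³ + bt² + ct + d; the 4 given values yield a linear system in the 4 coefficients.
Solving, the leading coefficient vanishes, and u(t) = -9t² - 7t + 1.
The coefficient of t² is -9.

-9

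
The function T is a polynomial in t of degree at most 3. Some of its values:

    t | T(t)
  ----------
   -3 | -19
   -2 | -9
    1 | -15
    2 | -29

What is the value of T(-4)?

-35

Write T(t) = at³ + bt² + ct + d; the 4 given values yield a linear system in the 4 coefficients.
Solving, the leading coefficient vanishes, and T(t) = -3t² - 5t - 7.
Then T(-4) = -35.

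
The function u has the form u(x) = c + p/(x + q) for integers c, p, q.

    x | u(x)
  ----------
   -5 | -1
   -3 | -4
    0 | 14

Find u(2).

6

(u(x) − c)(x + q) = p for each data point; the three points give a linear system in c and q, then p follows.
Solving: c = 2, q = 1, p = 12, so u(x) = 2 + 12/(x + 1).
Then u(2) = 2 + 12/3 = 6.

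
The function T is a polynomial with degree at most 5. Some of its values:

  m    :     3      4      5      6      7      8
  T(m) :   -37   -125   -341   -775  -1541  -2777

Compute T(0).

-1

First differences: -88, -216, -434, -766, -1236. Second differences: -128, -218, -332, -470. Third differences: -90, -114, -138. Fourth differences: -24, -24.
Level-4 differences are constant, so T has degree 4.
Fitting a degree-4 polynomial gives T(m) = -m^4 + 3m³ - 3m² - 3m - 1.
Then T(0) = -1.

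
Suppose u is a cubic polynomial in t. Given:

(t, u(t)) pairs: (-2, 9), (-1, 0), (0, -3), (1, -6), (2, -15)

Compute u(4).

-75

First differences: -9, -3, -3, -9. Second differences: 6, 0, -6. Third differences: -6, -6.
Level-3 differences are constant, so u has degree 3.
Fitting a degree-3 polynomial gives u(t) = -t³ - 2t - 3.
Then u(4) = -75.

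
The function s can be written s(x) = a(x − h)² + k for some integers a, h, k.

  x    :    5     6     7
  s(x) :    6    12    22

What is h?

First differences 6, 10; second difference 4 = 2a, so a = 2.
Expanding, the x-coefficient is −2ah = -4h; matching it to the data gives h = 4, and then k = 4.
So s(x) = 2(x − 4)² + 4.
Hence h = 4.

4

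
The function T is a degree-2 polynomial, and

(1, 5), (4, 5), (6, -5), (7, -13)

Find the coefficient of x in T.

5

Write T(x) = ax² + bx + c; the 4 given values yield a linear system in the 3 coefficients.
Solving, T(x) = -x² + 5x + 1.
The coefficient of x is 5.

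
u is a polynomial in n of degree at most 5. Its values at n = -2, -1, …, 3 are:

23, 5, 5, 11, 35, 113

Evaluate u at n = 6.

1391

First differences: -18, 0, 6, 24, 78. Second differences: 18, 6, 18, 54. Third differences: -12, 12, 36. Fourth differences: 24, 24.
Level-4 differences are constant, so u has degree 4.
Fitting a degree-4 polynomial gives u(n) = n^4 + 2n² + 3n + 5.
Then u(6) = 1391.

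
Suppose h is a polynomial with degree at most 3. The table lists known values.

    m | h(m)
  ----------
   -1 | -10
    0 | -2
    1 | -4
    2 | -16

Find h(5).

First differences: 8, -2, -12. Second differences: -10, -10.
Level-2 differences are constant, so h has degree 2.
Fitting a degree-2 polynomial gives h(m) = -5m² + 3m - 2.
Then h(5) = -112.

-112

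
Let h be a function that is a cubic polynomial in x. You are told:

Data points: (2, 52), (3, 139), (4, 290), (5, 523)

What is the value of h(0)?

-2

Write h(x) = ax³ + bx² + cx + d; the 4 given values yield a linear system in the 4 coefficients.
Solving, h(x) = 3x³ + 5x² + 5x - 2.
Then h(0) = -2.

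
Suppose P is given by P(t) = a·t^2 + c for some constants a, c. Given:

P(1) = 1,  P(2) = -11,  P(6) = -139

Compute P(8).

-251

From P(1) = 1 and P(2) = -11: 1a + c = 1 and 4a + c = -11.
Subtracting: 3a = -12, so a = -4; then c = 1 − (-4)·1 = 5.
So P(t) = -4t² + 5, and P(8) = -251.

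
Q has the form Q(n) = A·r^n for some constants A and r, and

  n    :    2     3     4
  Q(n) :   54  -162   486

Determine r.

Consecutive ratio: -162/54 = -3, and 486/(-162) = -3, so r = -3.
Then A·(-3)^2 = 54 gives A = 6, and Q(n) = 6·(-3)^n.

-3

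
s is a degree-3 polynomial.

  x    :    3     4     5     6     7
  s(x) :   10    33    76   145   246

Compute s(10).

801

First differences: 23, 43, 69, 101. Second differences: 20, 26, 32. Third differences: 6, 6.
Level-3 differences are constant, so s has degree 3.
Fitting a degree-3 polynomial gives s(x) = x³ - 2x² + 1.
Then s(10) = 801.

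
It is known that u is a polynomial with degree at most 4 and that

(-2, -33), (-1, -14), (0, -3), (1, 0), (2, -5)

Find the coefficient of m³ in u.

0

Write u(m) = am^4 + bm³ + cm² + dm + e; the 5 given values yield a linear system in the 5 coefficients.
Solving, the top 2 coefficients vanish, and u(m) = -4m² + 7m - 3.
The coefficient of m³ is 0.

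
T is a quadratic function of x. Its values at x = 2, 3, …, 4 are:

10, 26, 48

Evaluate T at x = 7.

Write T(x) = ax² + bx + c; the 3 given values yield a linear system in the 3 coefficients.
Solving, T(x) = 3x² + x - 4.
Then T(7) = 150.

150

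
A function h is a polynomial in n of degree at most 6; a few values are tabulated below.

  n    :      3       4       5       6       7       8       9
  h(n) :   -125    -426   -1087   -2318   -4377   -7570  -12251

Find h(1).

-3

Write h(n) = an^6 + bn^5 + cn^4 + dn³ + en² + pn + q; the 7 given values yield a linear system in the 7 coefficients.
Solving, the top 2 coefficients vanish, and h(n) = -2n^4 + n³ + 2n² - 2n - 2.
Then h(1) = -3.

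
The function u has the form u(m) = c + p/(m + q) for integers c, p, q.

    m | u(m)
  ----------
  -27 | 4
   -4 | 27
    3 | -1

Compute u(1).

-3

(u(m) − c)(m + q) = p for each data point; the three points give a linear system in c and q, then p follows.
Solving: c = 3, q = 3, p = -24, so u(m) = 3 − 24/(m + 3).
Then u(1) = 3 − 24/4 = -3.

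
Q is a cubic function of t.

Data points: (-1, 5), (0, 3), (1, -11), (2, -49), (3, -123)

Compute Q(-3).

21

Write Q(t) = at³ + bt² + ct + d; the 5 given values yield a linear system in the 4 coefficients.
Solving, Q(t) = -2t³ - 6t² - 6t + 3.
Then Q(-3) = 21.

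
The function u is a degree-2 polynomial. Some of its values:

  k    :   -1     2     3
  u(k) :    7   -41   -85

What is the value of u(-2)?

Write u(k) = ak² + bk + c; the 3 given values yield a linear system in the 3 coefficients.
Solving, u(k) = -7k² - 9k + 5.
Then u(-2) = -5.

-5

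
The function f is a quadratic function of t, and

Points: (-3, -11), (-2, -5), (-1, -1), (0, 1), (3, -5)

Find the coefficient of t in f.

1

Write f(t) = at² + bt + c; the 5 given values yield a linear system in the 3 coefficients.
Solving, f(t) = -t² + t + 1.
The coefficient of t is 1.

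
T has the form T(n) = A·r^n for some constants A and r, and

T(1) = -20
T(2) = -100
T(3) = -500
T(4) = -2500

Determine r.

Consecutive ratio: -100/(-20) = 5, and -500/(-100) = 5, so r = 5.
Then A·5^1 = -20 gives A = -4, and T(n) = -4·5^n.

5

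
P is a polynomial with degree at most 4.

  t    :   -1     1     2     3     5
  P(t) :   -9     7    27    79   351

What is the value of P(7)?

Write P(t) = at^4 + bt³ + ct² + dt + e; the 5 given values yield a linear system in the 5 coefficients.
Solving, the leading coefficient vanishes, and P(t) = 3t³ - 2t² + 5t + 1.
Then P(7) = 967.

967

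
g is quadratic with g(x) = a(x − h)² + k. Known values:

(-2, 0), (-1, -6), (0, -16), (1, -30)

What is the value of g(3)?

-70

First differences -6, -10, -14; second difference -4 = 2a, so a = -2.
Expanding, the x-coefficient is −2ah = 4h; matching it to the data gives h = -3, and then k = 2.
So g(x) = -2(x + 3)² + 2.
g(3) = -2·6² + 2 = -70.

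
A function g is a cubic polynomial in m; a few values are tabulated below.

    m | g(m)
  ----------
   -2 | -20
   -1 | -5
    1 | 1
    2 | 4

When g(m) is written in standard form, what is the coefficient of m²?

-2

Write g(m) = am³ + bm² + cm + d; the 4 given values yield a linear system in the 4 coefficients.
Solving, g(m) = m³ - 2m² + 2m.
The coefficient of m² is -2.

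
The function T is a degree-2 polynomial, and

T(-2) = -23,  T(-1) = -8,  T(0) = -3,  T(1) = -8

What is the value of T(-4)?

-83

Write T(n) = an² + bn + c; the 4 given values yield a linear system in the 3 coefficients.
Solving, T(n) = -5n² - 3.
Then T(-4) = -83.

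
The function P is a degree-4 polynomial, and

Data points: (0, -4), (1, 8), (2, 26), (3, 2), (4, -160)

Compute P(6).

-1522

Write P(x) = ax^4 + bx³ + cx² + dx + e; the 5 given values yield a linear system in the 5 coefficients.
Solving, P(x) = -2x^4 + 4x³ + 5x² + 5x - 4.
Then P(6) = -1522.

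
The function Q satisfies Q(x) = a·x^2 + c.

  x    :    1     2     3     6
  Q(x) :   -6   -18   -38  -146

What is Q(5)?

-102

From Q(1) = -6 and Q(2) = -18: 1a + c = -6 and 4a + c = -18.
Subtracting: 3a = -12, so a = -4; then c = -6 − (-4)·1 = -2.
So Q(x) = -4x² − 2, and Q(5) = -102.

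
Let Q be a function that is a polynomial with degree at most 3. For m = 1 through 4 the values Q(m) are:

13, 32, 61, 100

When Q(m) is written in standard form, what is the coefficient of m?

First differences: 19, 29, 39. Second differences: 10, 10.
Level-2 differences are constant, so Q has degree 2.
Fitting a degree-2 polynomial gives Q(m) = 5m² + 4m + 4.
The coefficient of m is 4.

4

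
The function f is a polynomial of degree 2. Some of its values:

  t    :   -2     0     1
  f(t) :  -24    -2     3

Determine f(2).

Write f(t) = at² + bt + c; the 3 given values yield a linear system in the 3 coefficients.
Solving, f(t) = -2t² + 7t - 2.
Then f(2) = 4.

4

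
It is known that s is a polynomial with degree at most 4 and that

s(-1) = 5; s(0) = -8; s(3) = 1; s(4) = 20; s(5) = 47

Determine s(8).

Write s(m) = am^4 + bm³ + cm² + dm + e; the 5 given values yield a linear system in the 5 coefficients.
Solving, the top 2 coefficients vanish, and s(m) = 4m² - 9m - 8.
Then s(8) = 176.

176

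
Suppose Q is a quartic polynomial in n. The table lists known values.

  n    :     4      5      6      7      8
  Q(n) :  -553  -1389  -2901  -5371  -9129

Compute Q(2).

-21

Write Q(n) = an^4 + bn³ + cn² + dn + e; the 5 given values yield a linear system in the 5 coefficients.
Solving, Q(n) = -2n^4 - 3n³ + 9n² + 4n - 9.
Then Q(2) = -21.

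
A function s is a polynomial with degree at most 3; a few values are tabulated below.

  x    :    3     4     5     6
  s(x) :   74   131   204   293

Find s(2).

33

First differences: 57, 73, 89. Second differences: 16, 16.
Level-2 differences are constant, so s has degree 2.
Fitting a degree-2 polynomial gives s(x) = 8x² + x - 1.
Then s(2) = 33.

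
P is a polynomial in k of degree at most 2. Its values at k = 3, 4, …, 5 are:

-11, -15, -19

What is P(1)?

First differences: -4, -4.
Level-1 differences are constant, so P has degree 1.
Fitting a degree-1 polynomial gives P(k) = -4k + 1.
Then P(1) = -3.

-3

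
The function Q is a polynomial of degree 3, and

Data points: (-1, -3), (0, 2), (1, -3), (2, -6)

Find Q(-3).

-91

Write Q(n) = an³ + bn² + cn + d; the 4 given values yield a linear system in the 4 coefficients.
Solving, Q(n) = 2n³ - 5n² - 2n + 2.
Then Q(-3) = -91.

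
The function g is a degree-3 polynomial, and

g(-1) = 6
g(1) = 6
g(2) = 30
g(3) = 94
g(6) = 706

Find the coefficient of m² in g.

Write g(m) = am³ + bm² + cm + d; the 5 given values yield a linear system in the 4 coefficients.
Solving, g(m) = 3m³ + 2m² - 3m + 4.
The coefficient of m² is 2.

2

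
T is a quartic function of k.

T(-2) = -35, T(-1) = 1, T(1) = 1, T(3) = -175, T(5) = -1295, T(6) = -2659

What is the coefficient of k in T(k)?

0

Write T(k) = ak^4 + bk³ + ck² + dk + e; the 6 given values yield a linear system in the 5 coefficients.
Solving, T(k) = -2k^4 - 2k² + 5.
The coefficient of k is 0.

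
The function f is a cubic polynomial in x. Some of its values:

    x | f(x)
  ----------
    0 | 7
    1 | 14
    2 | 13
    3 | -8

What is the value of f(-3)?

58

Write f(x) = ax³ + bx² + cx + d; the 4 given values yield a linear system in the 4 coefficients.
Solving, f(x) = -2x³ + 2x² + 7x + 7.
Then f(-3) = 58.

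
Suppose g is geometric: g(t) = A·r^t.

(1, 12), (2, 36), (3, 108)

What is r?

Consecutive ratio: 36/12 = 3, and 108/36 = 3, so r = 3.
Then A·3^1 = 12 gives A = 4, and g(t) = 4·3^t.

3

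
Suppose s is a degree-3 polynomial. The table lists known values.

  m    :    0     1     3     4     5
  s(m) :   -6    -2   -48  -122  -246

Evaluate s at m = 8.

-1038

Write s(m) = am³ + bm² + cm + d; the 5 given values yield a linear system in the 4 coefficients.
Solving, s(m) = -2m³ - m² + 7m - 6.
Then s(8) = -1038.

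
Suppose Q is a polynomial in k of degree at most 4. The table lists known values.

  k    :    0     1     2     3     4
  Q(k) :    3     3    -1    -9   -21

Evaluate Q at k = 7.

-81

First differences: 0, -4, -8, -12. Second differences: -4, -4, -4.
Level-2 differences are constant, so Q has degree 2.
Fitting a degree-2 polynomial gives Q(k) = -2k² + 2k + 3.
Then Q(7) = -81.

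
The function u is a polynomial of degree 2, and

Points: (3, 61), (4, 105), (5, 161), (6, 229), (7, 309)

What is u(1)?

9

First differences: 44, 56, 68, 80. Second differences: 12, 12, 12.
Level-2 differences are constant, so u has degree 2.
Fitting a degree-2 polynomial gives u(n) = 6n² + 2n + 1.
Then u(1) = 9.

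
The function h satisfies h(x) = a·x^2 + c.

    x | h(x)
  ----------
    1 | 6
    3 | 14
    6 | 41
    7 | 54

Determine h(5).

From h(1) = 6 and h(3) = 14: 1a + c = 6 and 9a + c = 14.
Subtracting: 8a = 8, so a = 1; then c = 6 − 1·1 = 5.
So h(x) = 1x² + 5, and h(5) = 30.

30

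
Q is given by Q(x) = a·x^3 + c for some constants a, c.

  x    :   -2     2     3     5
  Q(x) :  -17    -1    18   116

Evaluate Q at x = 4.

55

From Q(-2) = -17 and Q(2) = -1: -8a + c = -17 and 8a + c = -1.
Subtracting: 16a = 16, so a = 1; then c = -17 − 1·(-8) = -9.
So Q(x) = 1x³ − 9, and Q(4) = 55.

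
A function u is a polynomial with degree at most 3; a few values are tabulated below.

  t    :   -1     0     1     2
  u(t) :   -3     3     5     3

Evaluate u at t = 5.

-27

Write u(t) = at³ + bt² + ct + d; the 4 given values yield a linear system in the 4 coefficients.
Solving, the leading coefficient vanishes, and u(t) = -2t² + 4t + 3.
Then u(5) = -27.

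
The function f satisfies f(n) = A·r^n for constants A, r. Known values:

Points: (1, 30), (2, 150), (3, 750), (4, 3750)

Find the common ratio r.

Consecutive ratio: 150/30 = 5, and 750/150 = 5, so r = 5.
Then A·5^1 = 30 gives A = 6, and f(n) = 6·5^n.

5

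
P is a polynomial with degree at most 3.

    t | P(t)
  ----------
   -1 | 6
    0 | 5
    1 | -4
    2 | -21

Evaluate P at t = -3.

Write P(t) = at³ + bt² + ct + d; the 4 given values yield a linear system in the 4 coefficients.
Solving, the leading coefficient vanishes, and P(t) = -4t² - 5t + 5.
Then P(-3) = -16.

-16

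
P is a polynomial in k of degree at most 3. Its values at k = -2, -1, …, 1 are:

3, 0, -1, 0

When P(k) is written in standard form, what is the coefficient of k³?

0

First differences: -3, -1, 1. Second differences: 2, 2.
Level-2 differences are constant, so P has degree 2.
Fitting a degree-2 polynomial gives P(k) = k² - 1.
The coefficient of k³ is 0.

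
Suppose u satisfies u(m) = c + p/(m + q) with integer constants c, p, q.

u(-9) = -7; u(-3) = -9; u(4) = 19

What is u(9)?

(u(m) − c)(m + q) = p for each data point; the three points give a linear system in c and q, then p follows.
Solving: c = -5, q = -3, p = 24, so u(m) = -5 + 24/(m − 3).
Then u(9) = -5 + 24/6 = -1.

-1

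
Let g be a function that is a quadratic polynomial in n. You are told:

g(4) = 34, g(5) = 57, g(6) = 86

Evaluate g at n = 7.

Write g(n) = an² + bn + c; the 3 given values yield a linear system in the 3 coefficients.
Solving, g(n) = 3n² - 4n + 2.
Then g(7) = 121.

121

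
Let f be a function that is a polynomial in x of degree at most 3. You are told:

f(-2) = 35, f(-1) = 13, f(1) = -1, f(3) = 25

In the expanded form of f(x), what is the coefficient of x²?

5

Write f(x) = ax³ + bx² + cx + d; the 4 given values yield a linear system in the 4 coefficients.
Solving, the leading coefficient vanishes, and f(x) = 5x² - 7x + 1.
The coefficient of x² is 5.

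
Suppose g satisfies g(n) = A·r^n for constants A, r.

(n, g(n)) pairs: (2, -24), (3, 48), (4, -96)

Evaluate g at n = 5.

Consecutive ratio: 48/(-24) = -2, and -96/48 = -2, so r = -2.
Then A·(-2)^2 = -24 gives A = -6, and g(n) = -6·(-2)^n.
g(5) = -6·(-2)^5 = 192.

192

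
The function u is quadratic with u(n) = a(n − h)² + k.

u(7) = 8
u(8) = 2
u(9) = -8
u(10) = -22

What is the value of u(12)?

First differences -6, -10, -14; second difference -4 = 2a, so a = -2.
Expanding, the n-coefficient is −2ah = 4h; matching it to the data gives h = 6, and then k = 10.
So u(n) = -2(n − 6)² + 10.
u(12) = -2·6² + 10 = -62.

-62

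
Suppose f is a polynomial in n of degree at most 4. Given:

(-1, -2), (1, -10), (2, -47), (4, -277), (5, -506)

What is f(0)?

-1

Write f(n) = an^4 + bn³ + cn² + dn + e; the 5 given values yield a linear system in the 5 coefficients.
Solving, the leading coefficient vanishes, and f(n) = -3n³ - 5n² - n - 1.
Then f(0) = -1.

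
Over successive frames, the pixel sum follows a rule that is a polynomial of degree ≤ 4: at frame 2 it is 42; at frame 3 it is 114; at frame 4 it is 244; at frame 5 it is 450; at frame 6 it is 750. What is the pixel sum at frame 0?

0

Write the value at t as s(t).
First differences: 72, 130, 206, 300. Second differences: 58, 76, 94. Third differences: 18, 18.
Level-3 differences are constant, so s has degree 3.
Fitting a degree-3 polynomial gives s(t) = 3t³ + 2t² + 5t.
Then s(0) = 0.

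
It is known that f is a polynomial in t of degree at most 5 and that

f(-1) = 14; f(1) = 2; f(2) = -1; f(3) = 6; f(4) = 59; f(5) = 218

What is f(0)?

Write f(t) = at^5 + bt^4 + ct³ + dt² + et + p; the 6 given values yield a linear system in the 6 coefficients.
Solving, the leading coefficient vanishes, and f(t) = t^4 - 4t³ + 4t² - 2t + 3.
The constant term is f(0) = 3.

3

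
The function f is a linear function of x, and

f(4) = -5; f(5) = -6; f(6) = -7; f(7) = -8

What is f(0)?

Write f(x) = ax + b; the 4 given values yield a linear system in the 2 coefficients.
Solving, f(x) = -x - 1.
The constant term is f(0) = -1.

-1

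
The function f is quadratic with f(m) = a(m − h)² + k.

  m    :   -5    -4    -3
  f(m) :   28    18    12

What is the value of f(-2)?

First differences -10, -6; second difference 4 = 2a, so a = 2.
Expanding, the m-coefficient is −2ah = -4h; matching it to the data gives h = -2, and then k = 10.
So f(m) = 2(m + 2)² + 10.
f(-2) = 2·0² + 10 = 10.

10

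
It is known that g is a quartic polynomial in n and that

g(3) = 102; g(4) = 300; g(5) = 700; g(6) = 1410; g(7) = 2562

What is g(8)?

Write g(n) = an^4 + bn³ + cn² + dn + e; the 5 given values yield a linear system in the 5 coefficients.
Solving, g(n) = n^4 + 4n² - 5n.
Then g(8) = 4312.

4312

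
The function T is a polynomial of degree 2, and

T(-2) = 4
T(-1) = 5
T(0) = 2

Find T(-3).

Write T(m) = am² + bm + c; the 3 given values yield a linear system in the 3 coefficients.
Solving, T(m) = -2m² - 5m + 2.
Then T(-3) = -1.

-1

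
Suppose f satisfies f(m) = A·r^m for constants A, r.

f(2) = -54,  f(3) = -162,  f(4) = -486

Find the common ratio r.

3

Consecutive ratio: -162/(-54) = 3, and -486/(-162) = 3, so r = 3.
Then A·3^2 = -54 gives A = -6, and f(m) = -6·3^m.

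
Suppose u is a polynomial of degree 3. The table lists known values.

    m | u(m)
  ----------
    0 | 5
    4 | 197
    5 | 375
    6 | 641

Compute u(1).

11

Write u(m) = am³ + bm² + cm + d; the 4 given values yield a linear system in the 4 coefficients.
Solving, u(m) = 3m³ - m² + 4m + 5.
Then u(1) = 11.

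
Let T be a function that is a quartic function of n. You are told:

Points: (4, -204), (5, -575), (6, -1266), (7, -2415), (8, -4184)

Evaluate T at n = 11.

Write T(n) = an^4 + bn³ + cn² + dn + e; the 5 given values yield a linear system in the 5 coefficients.
Solving, T(n) = -n^4 - n³ + 6n² + 5n.
Then T(11) = -15191.

-15191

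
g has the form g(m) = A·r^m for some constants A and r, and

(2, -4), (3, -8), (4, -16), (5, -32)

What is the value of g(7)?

-128

Consecutive ratio: -8/(-4) = 2, and -16/(-8) = 2, so r = 2.
Then A·2^2 = -4 gives A = -1, and g(m) = -1·2^m.
g(7) = -1·2^7 = -128.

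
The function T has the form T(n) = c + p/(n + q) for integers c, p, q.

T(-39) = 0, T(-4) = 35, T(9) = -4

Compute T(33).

(T(n) − c)(n + q) = p for each data point; the three points give a linear system in c and q, then p follows.
Solving: c = -1, q = 3, p = -36, so T(n) = -1 − 36/(n + 3).
Then T(33) = -1 − 36/36 = -2.

-2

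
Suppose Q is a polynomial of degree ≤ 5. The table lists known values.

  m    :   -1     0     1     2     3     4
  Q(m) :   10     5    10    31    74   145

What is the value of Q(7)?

586

First differences: -5, 5, 21, 43, 71. Second differences: 10, 16, 22, 28. Third differences: 6, 6, 6.
Level-3 differences are constant, so Q has degree 3.
Fitting a degree-3 polynomial gives Q(m) = m³ + 5m² - m + 5.
Then Q(7) = 586.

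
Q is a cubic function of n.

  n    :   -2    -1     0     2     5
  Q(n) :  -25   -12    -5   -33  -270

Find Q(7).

Write Q(n) = an³ + bn² + cn + d; the 5 given values yield a linear system in the 4 coefficients.
Solving, Q(n) = -n³ - 6n² + 2n - 5.
Then Q(7) = -628.

-628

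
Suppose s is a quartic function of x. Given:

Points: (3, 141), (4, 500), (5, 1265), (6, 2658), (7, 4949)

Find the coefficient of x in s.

-7

Write s(x) = ax^4 + bx³ + cx² + dx + e; the 5 given values yield a linear system in the 5 coefficients.
Solving, s(x) = 2x^4 + x³ - 3x² - 7x.
The coefficient of x is -7.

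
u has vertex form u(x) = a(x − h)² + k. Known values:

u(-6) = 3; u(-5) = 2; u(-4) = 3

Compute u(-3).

6

First differences -1, 1; second difference 2 = 2a, so a = 1.
Expanding, the x-coefficient is −2ah = -2h; matching it to the data gives h = -5, and then k = 2.
So u(x) = 1(x + 5)² + 2.
u(-3) = 1·2² + 2 = 6.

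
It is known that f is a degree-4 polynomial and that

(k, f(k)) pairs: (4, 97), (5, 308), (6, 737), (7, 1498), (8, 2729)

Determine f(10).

7273

Write f(k) = ak^4 + bk³ + ck² + dk + e; the 5 given values yield a linear system in the 5 coefficients.
Solving, f(k) = k^4 - 3k³ + 3k² - 2k - 7.
Then f(10) = 7273.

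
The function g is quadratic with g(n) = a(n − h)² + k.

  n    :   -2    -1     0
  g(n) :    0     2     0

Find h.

First differences 2, -2; second difference -4 = 2a, so a = -2.
Expanding, the n-coefficient is −2ah = 4h; matching it to the data gives h = -1, and then k = 2.
So g(n) = -2(n + 1)² + 2.
Hence h = -1.

-1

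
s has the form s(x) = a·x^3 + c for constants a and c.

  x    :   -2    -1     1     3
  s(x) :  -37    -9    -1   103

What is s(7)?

From s(-2) = -37 and s(-1) = -9: -8a + c = -37 and -1a + c = -9.
Subtracting: 7a = 28, so a = 4; then c = -37 − 4·(-8) = -5.
So s(x) = 4x³ − 5, and s(7) = 1367.

1367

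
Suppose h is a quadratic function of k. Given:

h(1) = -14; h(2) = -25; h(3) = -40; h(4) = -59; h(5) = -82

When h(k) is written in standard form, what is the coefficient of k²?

-2

First differences: -11, -15, -19, -23. Second differences: -4, -4, -4.
Level-2 differences are constant, so h has degree 2.
Fitting a degree-2 polynomial gives h(k) = -2k² - 5k - 7.
The coefficient of k² is -2.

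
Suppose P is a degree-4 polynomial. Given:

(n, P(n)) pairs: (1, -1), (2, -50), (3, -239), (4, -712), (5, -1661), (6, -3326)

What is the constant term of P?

First differences: -49, -189, -473, -949, -1665. Second differences: -140, -284, -476, -716. Third differences: -144, -192, -240. Fourth differences: -48, -48.
Level-4 differences are constant, so P has degree 4.
Fitting a degree-4 polynomial gives P(n) = -2n^4 - 4n³ + 4n² - 3n + 4.
The constant term is P(0) = 4.

4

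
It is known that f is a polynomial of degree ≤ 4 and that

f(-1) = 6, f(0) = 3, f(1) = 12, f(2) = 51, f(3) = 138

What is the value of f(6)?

867

Write f(k) = ak^4 + bk³ + ck² + dk + e; the 5 given values yield a linear system in the 5 coefficients.
Solving, the leading coefficient vanishes, and f(k) = 3k³ + 6k² + 3.
Then f(6) = 867.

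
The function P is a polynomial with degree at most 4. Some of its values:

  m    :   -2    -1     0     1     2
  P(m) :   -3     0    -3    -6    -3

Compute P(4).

Write P(m) = am^4 + bm³ + cm² + dm + e; the 5 given values yield a linear system in the 5 coefficients.
Solving, the leading coefficient vanishes, and P(m) = m³ - 4m - 3.
Then P(4) = 45.

45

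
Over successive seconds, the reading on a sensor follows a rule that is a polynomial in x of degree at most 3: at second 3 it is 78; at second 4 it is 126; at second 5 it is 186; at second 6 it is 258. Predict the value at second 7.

Write the value at x as g(x).
First differences: 48, 60, 72. Second differences: 12, 12.
Level-2 differences are constant, so g has degree 2.
Fitting a degree-2 polynomial gives g(x) = 6x² + 6x + 6.
Then g(7) = 342.

342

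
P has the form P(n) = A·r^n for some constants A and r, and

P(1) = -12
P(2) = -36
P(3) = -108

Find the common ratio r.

3

Consecutive ratio: -36/(-12) = 3, and -108/(-36) = 3, so r = 3.
Then A·3^1 = -12 gives A = -4, and P(n) = -4·3^n.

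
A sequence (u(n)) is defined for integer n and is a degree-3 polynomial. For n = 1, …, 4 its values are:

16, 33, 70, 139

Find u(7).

Write u(n) = an³ + bn² + cn + d; the 4 given values yield a linear system in the 4 coefficients.
Solving, u(n) = 2n³ - 2n² + 9n + 7.
Then u(7) = 658.

658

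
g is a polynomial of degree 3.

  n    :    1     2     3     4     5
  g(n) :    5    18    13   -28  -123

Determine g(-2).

First differences: 13, -5, -41, -95. Second differences: -18, -36, -54. Third differences: -18, -18.
Level-3 differences are constant, so g has degree 3.
Fitting a degree-3 polynomial gives g(n) = -3n³ + 9n² + 7n - 8.
Then g(-2) = 38.

38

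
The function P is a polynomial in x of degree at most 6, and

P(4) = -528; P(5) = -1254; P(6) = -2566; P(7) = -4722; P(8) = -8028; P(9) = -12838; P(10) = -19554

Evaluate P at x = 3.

-178

First differences: -726, -1312, -2156, -3306, -4810, -6716. Second differences: -586, -844, -1150, -1504, -1906. Third differences: -258, -306, -354, -402. Fourth differences: -48, -48, -48.
Level-4 differences are constant, so P has degree 4.
Fitting a degree-4 polynomial gives P(x) = -2x^4 + x³ - 6x² + 5x - 4.
Then P(3) = -178.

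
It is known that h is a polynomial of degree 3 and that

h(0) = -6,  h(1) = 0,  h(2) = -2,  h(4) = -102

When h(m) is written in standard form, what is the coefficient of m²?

5

Write h(m) = am³ + bm² + cm + d; the 4 given values yield a linear system in the 4 coefficients.
Solving, h(m) = -3m³ + 5m² + 4m - 6.
The coefficient of m² is 5.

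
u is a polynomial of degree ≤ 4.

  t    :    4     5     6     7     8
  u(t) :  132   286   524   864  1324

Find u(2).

4

First differences: 154, 238, 340, 460. Second differences: 84, 102, 120. Third differences: 18, 18.
Level-3 differences are constant, so u has degree 3.
Fitting a degree-3 polynomial gives u(t) = 3t³ - 3t² - 2t - 4.
Then u(2) = 4.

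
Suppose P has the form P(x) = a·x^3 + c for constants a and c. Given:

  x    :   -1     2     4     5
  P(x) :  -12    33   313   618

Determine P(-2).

From P(-1) = -12 and P(2) = 33: -1a + c = -12 and 8a + c = 33.
Subtracting: 9a = 45, so a = 5; then c = -12 − 5·(-1) = -7.
So P(x) = 5x³ − 7, and P(-2) = -47.

-47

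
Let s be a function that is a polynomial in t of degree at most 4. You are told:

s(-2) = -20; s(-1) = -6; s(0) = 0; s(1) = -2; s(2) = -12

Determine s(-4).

-72

First differences: 14, 6, -2, -10. Second differences: -8, -8, -8.
Level-2 differences are constant, so s has degree 2.
Fitting a degree-2 polynomial gives s(t) = -4t² + 2t.
Then s(-4) = -72.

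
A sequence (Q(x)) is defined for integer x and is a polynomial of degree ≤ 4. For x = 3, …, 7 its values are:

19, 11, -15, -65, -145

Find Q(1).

First differences: -8, -26, -50, -80. Second differences: -18, -24, -30. Third differences: -6, -6.
Level-3 differences are constant, so Q has degree 3.
Fitting a degree-3 polynomial gives Q(x) = -x³ + 3x² + 8x - 5.
Then Q(1) = 5.

5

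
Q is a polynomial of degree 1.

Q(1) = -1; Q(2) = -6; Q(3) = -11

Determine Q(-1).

First differences: -5, -5.
Level-1 differences are constant, so Q has degree 1.
Fitting a degree-1 polynomial gives Q(t) = -5t + 4.
Then Q(-1) = 9.

9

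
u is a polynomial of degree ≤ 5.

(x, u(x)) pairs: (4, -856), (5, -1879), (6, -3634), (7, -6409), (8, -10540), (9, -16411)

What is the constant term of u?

-4

First differences: -1023, -1755, -2775, -4131, -5871. Second differences: -732, -1020, -1356, -1740. Third differences: -288, -336, -384. Fourth differences: -48, -48.
Level-4 differences are constant, so u has degree 4.
Fitting a degree-4 polynomial gives u(x) = -2x^4 - 4x³ - 4x² - 5x - 4.
The constant term is u(0) = -4.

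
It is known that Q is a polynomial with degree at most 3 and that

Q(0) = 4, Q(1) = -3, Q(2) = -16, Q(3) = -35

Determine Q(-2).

Write Q(n) = an³ + bn² + cn + d; the 4 given values yield a linear system in the 4 coefficients.
Solving, the leading coefficient vanishes, and Q(n) = -3n² - 4n + 4.
Then Q(-2) = 0.

0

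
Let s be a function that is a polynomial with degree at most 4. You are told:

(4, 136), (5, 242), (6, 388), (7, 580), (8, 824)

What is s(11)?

First differences: 106, 146, 192, 244. Second differences: 40, 46, 52. Third differences: 6, 6.
Level-3 differences are constant, so s has degree 3.
Fitting a degree-3 polynomial gives s(m) = m³ + 5m² - 8.
Then s(11) = 1928.

1928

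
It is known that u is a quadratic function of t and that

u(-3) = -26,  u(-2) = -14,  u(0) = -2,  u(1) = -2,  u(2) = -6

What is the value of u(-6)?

Write u(t) = at² + bt + c; the 5 given values yield a linear system in the 3 coefficients.
Solving, u(t) = -2t² + 2t - 2.
Then u(-6) = -86.

-86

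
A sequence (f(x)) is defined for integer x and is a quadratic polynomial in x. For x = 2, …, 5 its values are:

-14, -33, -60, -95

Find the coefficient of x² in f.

-4

First differences: -19, -27, -35. Second differences: -8, -8.
Level-2 differences are constant, so f has degree 2.
Fitting a degree-2 polynomial gives f(x) = -4x² + x.
The coefficient of x² is -4.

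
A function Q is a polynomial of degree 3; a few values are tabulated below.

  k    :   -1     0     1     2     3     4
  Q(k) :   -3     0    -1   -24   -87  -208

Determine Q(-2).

8

First differences: 3, -1, -23, -63, -121. Second differences: -4, -22, -40, -58. Third differences: -18, -18, -18.
Level-3 differences are constant, so Q has degree 3.
Fitting a degree-3 polynomial gives Q(k) = -3k³ - 2k² + 4k.
Then Q(-2) = 8.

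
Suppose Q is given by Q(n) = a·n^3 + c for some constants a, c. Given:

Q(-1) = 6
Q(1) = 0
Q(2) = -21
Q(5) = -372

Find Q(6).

-645

From Q(-1) = 6 and Q(1) = 0: -1a + c = 6 and 1a + c = 0.
Subtracting: 2a = -6, so a = -3; then c = 6 − (-3)·(-1) = 3.
So Q(n) = -3n³ + 3, and Q(6) = -645.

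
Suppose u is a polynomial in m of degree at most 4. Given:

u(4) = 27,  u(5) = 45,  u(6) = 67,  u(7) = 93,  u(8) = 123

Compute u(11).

First differences: 18, 22, 26, 30. Second differences: 4, 4, 4.
Level-2 differences are constant, so u has degree 2.
Fitting a degree-2 polynomial gives u(m) = 2m² - 5.
Then u(11) = 237.

237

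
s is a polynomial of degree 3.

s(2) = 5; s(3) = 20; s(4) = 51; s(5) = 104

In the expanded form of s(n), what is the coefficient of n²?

Write s(n) = an³ + bn² + cn + d; the 4 given values yield a linear system in the 4 coefficients.
Solving, s(n) = n³ - n² + n - 1.
The coefficient of n² is -1.

-1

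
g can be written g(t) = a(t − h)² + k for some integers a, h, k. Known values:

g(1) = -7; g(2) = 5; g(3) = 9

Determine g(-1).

-55

First differences 12, 4; second difference -8 = 2a, so a = -4.
Expanding, the t-coefficient is −2ah = 8h; matching it to the data gives h = 3, and then k = 9.
So g(t) = -4(t − 3)² + 9.
g(-1) = -4·(-4)² + 9 = -55.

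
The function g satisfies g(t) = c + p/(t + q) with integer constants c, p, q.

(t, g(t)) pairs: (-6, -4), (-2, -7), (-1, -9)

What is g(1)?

-25

(g(t) − c)(t + q) = p for each data point; the three points give a linear system in c and q, then p follows.
Solving: c = -1, q = -2, p = 24, so g(t) = -1 + 24/(t − 2).
Then g(1) = -1 + 24/(-1) = -25.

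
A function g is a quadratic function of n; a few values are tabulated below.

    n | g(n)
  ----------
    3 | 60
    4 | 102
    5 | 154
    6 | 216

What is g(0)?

-6

Write g(n) = an² + bn + c; the 4 given values yield a linear system in the 3 coefficients.
Solving, g(n) = 5n² + 7n - 6.
Then g(0) = -6.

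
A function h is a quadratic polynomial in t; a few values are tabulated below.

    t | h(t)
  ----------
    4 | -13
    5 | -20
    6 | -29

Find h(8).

Write h(t) = at² + bt + c; the 3 given values yield a linear system in the 3 coefficients.
Solving, h(t) = -t² + 2t - 5.
Then h(8) = -53.

-53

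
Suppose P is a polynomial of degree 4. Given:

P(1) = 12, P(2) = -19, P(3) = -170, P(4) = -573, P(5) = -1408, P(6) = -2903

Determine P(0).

Write P(n) = an^4 + bn³ + cn² + dn + e; the 6 given values yield a linear system in the 5 coefficients.
Solving, P(n) = -2n^4 - 2n³ + 2n² + 7n + 7.
Then P(0) = 7.

7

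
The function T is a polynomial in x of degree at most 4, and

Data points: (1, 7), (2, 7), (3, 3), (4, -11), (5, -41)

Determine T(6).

-93

Write T(x) = ax^4 + bx³ + cx² + dx + e; the 5 given values yield a linear system in the 5 coefficients.
Solving, the leading coefficient vanishes, and T(x) = -x³ + 4x² - 5x + 9.
Then T(6) = -93.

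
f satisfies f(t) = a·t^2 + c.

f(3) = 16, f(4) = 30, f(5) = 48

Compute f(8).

From f(3) = 16 and f(4) = 30: 9a + c = 16 and 16a + c = 30.
Subtracting: 7a = 14, so a = 2; then c = 16 − 2·9 = -2.
So f(t) = 2t² − 2, and f(8) = 126.

126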